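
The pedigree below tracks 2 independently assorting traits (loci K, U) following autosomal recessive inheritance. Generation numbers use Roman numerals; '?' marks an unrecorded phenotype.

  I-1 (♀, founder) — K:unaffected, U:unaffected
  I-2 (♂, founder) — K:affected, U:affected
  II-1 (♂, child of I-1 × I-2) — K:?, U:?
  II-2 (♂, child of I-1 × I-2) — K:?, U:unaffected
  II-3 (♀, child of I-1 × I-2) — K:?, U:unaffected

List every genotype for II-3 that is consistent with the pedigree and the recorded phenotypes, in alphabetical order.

K/I-1 un ·: KK|Kk
K/I-2 aff ·: kk
K/II-1 ? I-1×I-2: Kk|kk
K/II-2 ? I-1×I-2: Kk|kk
K/II-3 ? I-1×I-2: Kk|kk
⇒ K over [I-1,I-2,II-1,II-2,II-3]: 9 consistent
U/I-1 un ·: UU|Uu
U/I-2 aff ·: uu
U/II-1 ? I-1×I-2: Uu|uu
U/II-2 un I-1×I-2: Uu
U/II-3 un I-1×I-2: Uu
⇒ U over [I-1,I-2,II-1,II-2,II-3]: 3 consistent

II-3 ∈ {Kk Uu, kk Uu}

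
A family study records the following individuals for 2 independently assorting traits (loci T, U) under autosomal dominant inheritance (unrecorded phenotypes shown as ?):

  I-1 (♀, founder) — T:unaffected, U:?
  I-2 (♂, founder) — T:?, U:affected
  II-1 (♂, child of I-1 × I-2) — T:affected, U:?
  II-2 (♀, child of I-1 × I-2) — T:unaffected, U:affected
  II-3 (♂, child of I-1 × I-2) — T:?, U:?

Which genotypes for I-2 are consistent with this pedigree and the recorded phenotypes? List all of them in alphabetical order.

T/I-1 un ·: tt
T/I-2 ? ·: Tt
T/II-1 aff I-1×I-2: Tt
T/II-2 un I-1×I-2: tt
T/II-3 ? I-1×I-2: tt|Tt
⇒ T over [I-1,I-2,II-1,II-2,II-3]: 2 consistent
U/I-1 ? ·: uu|Uu|UU
U/I-2 aff ·: Uu|UU
U/II-1 ? I-1×I-2: uu|Uu|UU
U/II-2 aff I-1×I-2: Uu|UU
U/II-3 ? I-1×I-2: uu|Uu|UU
⇒ U over [I-1,I-2,II-1,II-2,II-3]: 40 consistent

I-2 ∈ {Tt UU, Tt Uu}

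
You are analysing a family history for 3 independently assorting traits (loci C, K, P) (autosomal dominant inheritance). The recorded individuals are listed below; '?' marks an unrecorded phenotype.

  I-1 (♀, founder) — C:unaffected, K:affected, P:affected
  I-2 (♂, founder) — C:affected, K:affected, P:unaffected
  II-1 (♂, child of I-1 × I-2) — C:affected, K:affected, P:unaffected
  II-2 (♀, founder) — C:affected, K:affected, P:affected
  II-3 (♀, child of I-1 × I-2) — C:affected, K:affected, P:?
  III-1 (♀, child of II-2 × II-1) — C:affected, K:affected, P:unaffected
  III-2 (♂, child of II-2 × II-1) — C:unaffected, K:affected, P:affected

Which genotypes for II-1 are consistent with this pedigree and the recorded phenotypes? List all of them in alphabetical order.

II-1 ∈ {Cc KK pp, Cc Kk pp}

C/I-1 un ·: cc
C/I-2 aff ·: Cc|CC
C/II-1 aff I-1×I-2: Cc
C/II-2 aff ·: Cc
C/II-3 aff I-1×I-2: Cc
C/III-1 aff II-2×II-1: Cc|CC
C/III-2 un II-2×II-1: cc
⇒ C over [I-1,I-2,II-1,II-2,II-3,III-1,III-2]: 4 consistent
K/I-1 aff ·: Kk|KK
K/I-2 aff ·: Kk|KK
K/II-1 aff I-1×I-2: Kk|KK
K/II-2 aff ·: Kk|KK
K/II-3 aff I-1×I-2: Kk|KK
K/III-1 aff II-2×II-1: Kk|KK
K/III-2 aff II-2×II-1: Kk|KK
⇒ K over [I-1,I-2,II-1,II-2,II-3,III-1,III-2]: 83 consistent
P/I-1 aff ·: Pp
P/I-2 un ·: pp
P/II-1 un I-1×I-2: pp
P/II-2 aff ·: Pp
P/II-3 ? I-1×I-2: pp|Pp
P/III-1 un II-2×II-1: pp
P/III-2 aff II-2×II-1: Pp
⇒ P over [I-1,I-2,II-1,II-2,II-3,III-1,III-2]: 2 consistent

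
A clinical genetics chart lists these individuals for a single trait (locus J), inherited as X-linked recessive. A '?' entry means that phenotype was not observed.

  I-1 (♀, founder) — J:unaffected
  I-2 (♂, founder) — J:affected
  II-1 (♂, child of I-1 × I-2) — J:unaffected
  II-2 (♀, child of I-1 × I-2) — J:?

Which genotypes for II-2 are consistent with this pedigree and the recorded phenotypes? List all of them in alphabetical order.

J/I-1 un ·: X^JX^J|X^JX^j
J/I-2 aff ·: X^jY
J/II-1 un I-1×I-2: X^JY
J/II-2 ? I-1×I-2: X^JX^j|X^jX^j
⇒ J over [I-1,I-2,II-1,II-2]: 3 consistent

II-2 ∈ {X^JX^j, X^jX^j}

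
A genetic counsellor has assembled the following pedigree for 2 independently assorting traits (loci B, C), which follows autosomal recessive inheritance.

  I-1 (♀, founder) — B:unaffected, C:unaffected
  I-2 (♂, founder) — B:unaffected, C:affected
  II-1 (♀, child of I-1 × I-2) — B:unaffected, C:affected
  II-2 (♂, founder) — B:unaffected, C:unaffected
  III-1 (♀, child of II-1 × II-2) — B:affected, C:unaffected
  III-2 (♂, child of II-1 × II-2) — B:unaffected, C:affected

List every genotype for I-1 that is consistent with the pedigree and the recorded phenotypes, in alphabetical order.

I-1 ∈ {BB Cc, Bb Cc}

B/I-1 un ·: BB|Bb
B/I-2 un ·: BB|Bb
B/II-1 un I-1×I-2: Bb
B/II-2 un ·: Bb
B/III-1 aff II-1×II-2: bb
B/III-2 un II-1×II-2: BB|Bb
⇒ B over [I-1,I-2,II-1,II-2,III-1,III-2]: 6 consistent
C/I-1 un ·: Cc
C/I-2 aff ·: cc
C/II-1 aff I-1×I-2: cc
C/II-2 un ·: Cc
C/III-1 un II-1×II-2: Cc
C/III-2 aff II-1×II-2: cc
⇒ C over [I-1,I-2,II-1,II-2,III-1,III-2]: 1 consistent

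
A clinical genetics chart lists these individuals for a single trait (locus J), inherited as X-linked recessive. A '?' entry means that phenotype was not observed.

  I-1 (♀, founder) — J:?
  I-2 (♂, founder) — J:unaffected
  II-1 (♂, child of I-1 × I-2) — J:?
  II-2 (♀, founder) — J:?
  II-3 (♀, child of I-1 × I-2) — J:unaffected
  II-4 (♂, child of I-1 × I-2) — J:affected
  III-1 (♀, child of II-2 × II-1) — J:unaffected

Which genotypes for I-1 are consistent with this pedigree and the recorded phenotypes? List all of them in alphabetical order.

I-1 ∈ {X^JX^j, X^jX^j}

J/I-1 ? ·: X^JX^j|X^jX^j
J/I-2 un ·: X^JY
J/II-1 ? I-1×I-2: X^JY|X^jY
J/II-2 ? ·: X^JX^J|X^JX^j|X^jX^j
J/II-3 un I-1×I-2: X^JX^J|X^JX^j
J/II-4 aff I-1×I-2: X^jY
J/III-1 un II-2×II-1: X^JX^J|X^JX^j
⇒ J over [I-1,I-2,II-1,II-2,II-3,II-4,III-1]: 14 consistent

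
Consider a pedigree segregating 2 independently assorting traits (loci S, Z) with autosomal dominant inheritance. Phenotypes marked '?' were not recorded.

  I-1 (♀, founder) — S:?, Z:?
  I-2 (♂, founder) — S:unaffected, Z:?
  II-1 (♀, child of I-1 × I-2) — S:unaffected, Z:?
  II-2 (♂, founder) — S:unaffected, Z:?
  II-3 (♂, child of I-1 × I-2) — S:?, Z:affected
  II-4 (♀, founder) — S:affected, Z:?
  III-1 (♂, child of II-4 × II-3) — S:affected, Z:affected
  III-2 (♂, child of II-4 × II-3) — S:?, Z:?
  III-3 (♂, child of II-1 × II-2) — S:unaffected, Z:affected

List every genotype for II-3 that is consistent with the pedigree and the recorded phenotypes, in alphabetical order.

S/I-1 ? ·: ss|Ss
S/I-2 un ·: ss
S/II-1 un I-1×I-2: ss
S/II-2 un ·: ss
S/II-3 ? I-1×I-2: ss|Ss
S/II-4 aff ·: Ss|SS
S/III-1 aff II-4×II-3: Ss|SS
S/III-2 ? II-4×II-3: ss|Ss|SS
S/III-3 un II-1×II-2: ss
⇒ S over [I-1,I-2,II-1,II-2,II-3,II-4,III-1,III-2,III-3]: 16 consistent
Z/I-1 ? ·: zz|Zz|ZZ
Z/I-2 ? ·: zz|Zz|ZZ
Z/II-1 ? I-1×I-2: zz|Zz|ZZ
Z/II-2 ? ·: zz|Zz|ZZ
Z/II-3 aff I-1×I-2: Zz|ZZ
Z/II-4 ? ·: zz|Zz|ZZ
Z/III-1 aff II-4×II-3: Zz|ZZ
Z/III-2 ? II-4×II-3: zz|Zz|ZZ
Z/III-3 aff II-1×II-2: Zz|ZZ
⇒ Z over [I-1,I-2,II-1,II-2,II-3,II-4,III-1,III-2,III-3]: 834 consistent

II-3 ∈ {Ss ZZ, Ss Zz, ss ZZ, ss Zz}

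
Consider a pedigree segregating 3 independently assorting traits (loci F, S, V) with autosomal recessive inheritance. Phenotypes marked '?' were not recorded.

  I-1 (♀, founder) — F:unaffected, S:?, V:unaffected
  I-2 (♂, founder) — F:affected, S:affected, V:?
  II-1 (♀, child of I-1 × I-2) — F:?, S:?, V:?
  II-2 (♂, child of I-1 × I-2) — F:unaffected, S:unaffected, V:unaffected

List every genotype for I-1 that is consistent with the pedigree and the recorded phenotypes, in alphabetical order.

I-1 ∈ {FF SS VV, FF SS Vv, FF Ss VV, FF Ss Vv, Ff SS VV, Ff SS Vv, Ff Ss VV, Ff Ss Vv}

F/I-1 un ·: FF|Ff
F/I-2 aff ·: ff
F/II-1 ? I-1×I-2: Ff|ff
F/II-2 un I-1×I-2: Ff
⇒ F over [I-1,I-2,II-1,II-2]: 3 consistent
S/I-1 ? ·: SS|Ss
S/I-2 aff ·: ss
S/II-1 ? I-1×I-2: Ss|ss
S/II-2 un I-1×I-2: Ss
⇒ S over [I-1,I-2,II-1,II-2]: 3 consistent
V/I-1 un ·: VV|Vv
V/I-2 ? ·: VV|Vv|vv
V/II-1 ? I-1×I-2: VV|Vv|vv
V/II-2 un I-1×I-2: VV|Vv
⇒ V over [I-1,I-2,II-1,II-2]: 18 consistent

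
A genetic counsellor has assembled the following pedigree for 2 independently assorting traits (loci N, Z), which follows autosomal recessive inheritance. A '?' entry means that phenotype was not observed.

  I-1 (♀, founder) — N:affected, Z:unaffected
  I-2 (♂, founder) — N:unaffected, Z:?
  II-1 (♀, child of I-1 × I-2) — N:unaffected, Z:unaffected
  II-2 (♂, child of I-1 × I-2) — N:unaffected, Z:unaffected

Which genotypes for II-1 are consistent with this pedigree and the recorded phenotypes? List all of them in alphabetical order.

N/I-1 aff ·: nn
N/I-2 un ·: NN|Nn
N/II-1 un I-1×I-2: Nn
N/II-2 un I-1×I-2: Nn
⇒ N over [I-1,I-2,II-1,II-2]: 2 consistent
Z/I-1 un ·: ZZ|Zz
Z/I-2 ? ·: ZZ|Zz|zz
Z/II-1 un I-1×I-2: ZZ|Zz
Z/II-2 un I-1×I-2: ZZ|Zz
⇒ Z over [I-1,I-2,II-1,II-2]: 15 consistent

II-1 ∈ {Nn ZZ, Nn Zz}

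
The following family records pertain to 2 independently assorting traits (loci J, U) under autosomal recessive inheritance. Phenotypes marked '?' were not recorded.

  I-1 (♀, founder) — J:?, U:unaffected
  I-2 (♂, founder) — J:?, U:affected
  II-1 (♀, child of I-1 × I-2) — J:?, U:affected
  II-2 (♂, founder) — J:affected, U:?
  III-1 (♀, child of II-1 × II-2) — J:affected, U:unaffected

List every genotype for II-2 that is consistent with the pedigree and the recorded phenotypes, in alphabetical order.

II-2 ∈ {jj UU, jj Uu}

J/I-1 ? ·: JJ|Jj|jj
J/I-2 ? ·: JJ|Jj|jj
J/II-1 ? I-1×I-2: Jj|jj
J/II-2 aff ·: jj
J/III-1 aff II-1×II-2: jj
⇒ J over [I-1,I-2,II-1,II-2,III-1]: 11 consistent
U/I-1 un ·: Uu
U/I-2 aff ·: uu
U/II-1 aff I-1×I-2: uu
U/II-2 ? ·: UU|Uu
U/III-1 un II-1×II-2: Uu
⇒ U over [I-1,I-2,II-1,II-2,III-1]: 2 consistent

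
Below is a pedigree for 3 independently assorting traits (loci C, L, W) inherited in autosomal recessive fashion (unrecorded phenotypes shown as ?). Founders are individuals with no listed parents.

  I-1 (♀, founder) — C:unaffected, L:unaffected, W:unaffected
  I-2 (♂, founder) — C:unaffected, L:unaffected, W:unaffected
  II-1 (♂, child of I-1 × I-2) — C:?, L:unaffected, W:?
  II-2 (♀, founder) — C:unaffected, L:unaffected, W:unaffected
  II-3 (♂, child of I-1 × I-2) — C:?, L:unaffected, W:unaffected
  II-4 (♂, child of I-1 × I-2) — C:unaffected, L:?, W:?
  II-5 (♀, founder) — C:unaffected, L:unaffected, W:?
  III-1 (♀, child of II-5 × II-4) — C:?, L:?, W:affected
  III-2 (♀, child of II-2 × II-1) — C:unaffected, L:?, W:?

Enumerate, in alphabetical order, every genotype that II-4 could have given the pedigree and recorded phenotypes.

II-4 ∈ {CC LL Ww, CC LL ww, CC Ll Ww, CC Ll ww, CC ll Ww, CC ll ww, Cc LL Ww, Cc LL ww, Cc Ll Ww, Cc Ll ww, Cc ll Ww, Cc ll ww}

C/I-1 un ·: CC|Cc
C/I-2 un ·: CC|Cc
C/II-1 ? I-1×I-2: CC|Cc|cc
C/II-2 un ·: CC|Cc
C/II-3 ? I-1×I-2: CC|Cc|cc
C/II-4 un I-1×I-2: CC|Cc
C/II-5 un ·: CC|Cc
C/III-1 ? II-5×II-4: CC|Cc|cc
C/III-2 un II-2×II-1: CC|Cc
⇒ C over [I-1,I-2,II-1,II-2,II-3,II-4,II-5,III-1,III-2]: 449 consistent
L/I-1 un ·: LL|Ll
L/I-2 un ·: LL|Ll
L/II-1 un I-1×I-2: LL|Ll
L/II-2 un ·: LL|Ll
L/II-3 un I-1×I-2: LL|Ll
L/II-4 ? I-1×I-2: LL|Ll|ll
L/II-5 un ·: LL|Ll
L/III-1 ? II-5×II-4: LL|Ll|ll
L/III-2 ? II-2×II-1: LL|Ll|ll
⇒ L over [I-1,I-2,II-1,II-2,II-3,II-4,II-5,III-1,III-2]: 441 consistent
W/I-1 un ·: WW|Ww
W/I-2 un ·: WW|Ww
W/II-1 ? I-1×I-2: WW|Ww|ww
W/II-2 un ·: WW|Ww
W/II-3 un I-1×I-2: WW|Ww
W/II-4 ? I-1×I-2: Ww|ww
W/II-5 ? ·: Ww|ww
W/III-1 aff II-5×II-4: ww
W/III-2 ? II-2×II-1: WW|Ww|ww
⇒ W over [I-1,I-2,II-1,II-2,II-3,II-4,II-5,III-1,III-2]: 152 consistent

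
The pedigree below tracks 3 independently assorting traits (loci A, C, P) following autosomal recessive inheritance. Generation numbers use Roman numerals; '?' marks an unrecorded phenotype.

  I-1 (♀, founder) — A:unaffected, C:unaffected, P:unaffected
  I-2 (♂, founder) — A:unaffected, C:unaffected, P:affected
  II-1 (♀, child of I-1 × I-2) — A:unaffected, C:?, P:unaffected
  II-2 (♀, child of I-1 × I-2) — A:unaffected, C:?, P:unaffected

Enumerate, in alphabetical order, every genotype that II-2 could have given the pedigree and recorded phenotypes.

II-2 ∈ {AA CC Pp, AA Cc Pp, AA cc Pp, Aa CC Pp, Aa Cc Pp, Aa cc Pp}

A/I-1 un ·: AA|Aa
A/I-2 un ·: AA|Aa
A/II-1 un I-1×I-2: AA|Aa
A/II-2 un I-1×I-2: AA|Aa
⇒ A over [I-1,I-2,II-1,II-2]: 13 consistent
C/I-1 un ·: CC|Cc
C/I-2 un ·: CC|Cc
C/II-1 ? I-1×I-2: CC|Cc|cc
C/II-2 ? I-1×I-2: CC|Cc|cc
⇒ C over [I-1,I-2,II-1,II-2]: 18 consistent
P/I-1 un ·: PP|Pp
P/I-2 aff ·: pp
P/II-1 un I-1×I-2: Pp
P/II-2 un I-1×I-2: Pp
⇒ P over [I-1,I-2,II-1,II-2]: 2 consistent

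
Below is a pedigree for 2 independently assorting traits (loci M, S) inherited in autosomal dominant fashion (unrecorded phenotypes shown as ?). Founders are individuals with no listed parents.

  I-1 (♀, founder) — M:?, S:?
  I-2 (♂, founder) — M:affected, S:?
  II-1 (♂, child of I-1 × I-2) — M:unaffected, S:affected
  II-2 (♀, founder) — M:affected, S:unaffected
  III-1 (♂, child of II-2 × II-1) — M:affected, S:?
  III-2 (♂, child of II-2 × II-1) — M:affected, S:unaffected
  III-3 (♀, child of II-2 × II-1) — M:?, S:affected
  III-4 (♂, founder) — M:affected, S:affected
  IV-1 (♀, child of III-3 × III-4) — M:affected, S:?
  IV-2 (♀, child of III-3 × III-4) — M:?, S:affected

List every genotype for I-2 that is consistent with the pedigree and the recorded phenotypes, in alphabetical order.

I-2 ∈ {Mm SS, Mm Ss, Mm ss}

M/I-1 ? ·: mm|Mm
M/I-2 aff ·: Mm
M/II-1 un I-1×I-2: mm
M/II-2 aff ·: Mm|MM
M/III-1 aff II-2×II-1: Mm
M/III-2 aff II-2×II-1: Mm
M/III-3 ? II-2×II-1: mm|Mm
M/III-4 aff ·: Mm|MM
M/IV-1 aff III-3×III-4: Mm|MM
M/IV-2 ? III-3×III-4: mm|Mm|MM
⇒ M over [I-1,I-2,II-1,II-2,III-1,III-2,III-3,III-4,IV-1,IV-2]: 46 consistent
S/I-1 ? ·: ss|Ss|SS
S/I-2 ? ·: ss|Ss|SS
S/II-1 aff I-1×I-2: Ss
S/II-2 un ·: ss
S/III-1 ? II-2×II-1: ss|Ss
S/III-2 un II-2×II-1: ss
S/III-3 aff II-2×II-1: Ss
S/III-4 aff ·: Ss|SS
S/IV-1 ? III-3×III-4: ss|Ss|SS
S/IV-2 aff III-3×III-4: Ss|SS
⇒ S over [I-1,I-2,II-1,II-2,III-1,III-2,III-3,III-4,IV-1,IV-2]: 140 consistent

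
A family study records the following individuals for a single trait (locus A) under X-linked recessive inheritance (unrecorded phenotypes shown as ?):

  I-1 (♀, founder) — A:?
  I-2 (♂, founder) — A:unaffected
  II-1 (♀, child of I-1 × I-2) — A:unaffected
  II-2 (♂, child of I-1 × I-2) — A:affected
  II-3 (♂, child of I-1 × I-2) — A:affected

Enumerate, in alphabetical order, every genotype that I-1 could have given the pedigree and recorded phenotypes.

A/I-1 ? ·: X^AX^a|X^aX^a
A/I-2 un ·: X^AY
A/II-1 un I-1×I-2: X^AX^A|X^AX^a
A/II-2 aff I-1×I-2: X^aY
A/II-3 aff I-1×I-2: X^aY
⇒ A over [I-1,I-2,II-1,II-2,II-3]: 3 consistent

I-1 ∈ {X^AX^a, X^aX^a}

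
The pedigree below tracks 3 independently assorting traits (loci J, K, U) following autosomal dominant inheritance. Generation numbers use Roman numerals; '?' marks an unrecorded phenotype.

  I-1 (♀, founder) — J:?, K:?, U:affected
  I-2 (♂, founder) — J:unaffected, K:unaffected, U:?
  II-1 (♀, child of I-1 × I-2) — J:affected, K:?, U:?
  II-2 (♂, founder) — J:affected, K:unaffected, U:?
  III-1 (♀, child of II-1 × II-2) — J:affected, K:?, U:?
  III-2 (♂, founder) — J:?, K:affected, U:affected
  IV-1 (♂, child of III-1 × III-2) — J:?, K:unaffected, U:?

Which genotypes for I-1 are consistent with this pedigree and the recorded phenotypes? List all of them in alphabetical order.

J/I-1 ? ·: Jj|JJ
J/I-2 un ·: jj
J/II-1 aff I-1×I-2: Jj
J/II-2 aff ·: Jj|JJ
J/III-1 aff II-1×II-2: Jj|JJ
J/III-2 ? ·: jj|Jj|JJ
J/IV-1 ? III-1×III-2: jj|Jj|JJ
⇒ J over [I-1,I-2,II-1,II-2,III-1,III-2,IV-1]: 44 consistent
K/I-1 ? ·: kk|Kk|KK
K/I-2 un ·: kk
K/II-1 ? I-1×I-2: kk|Kk
K/II-2 un ·: kk
K/III-1 ? II-1×II-2: kk|Kk
K/III-2 aff ·: Kk
K/IV-1 un III-1×III-2: kk
⇒ K over [I-1,I-2,II-1,II-2,III-1,III-2,IV-1]: 6 consistent
U/I-1 aff ·: Uu|UU
U/I-2 ? ·: uu|Uu|UU
U/II-1 ? I-1×I-2: uu|Uu|UU
U/II-2 ? ·: uu|Uu|UU
U/III-1 ? II-1×II-2: uu|Uu|UU
U/III-2 aff ·: Uu|UU
U/IV-1 ? III-1×III-2: uu|Uu|UU
⇒ U over [I-1,I-2,II-1,II-2,III-1,III-2,IV-1]: 231 consistent

I-1 ∈ {JJ KK UU, JJ KK Uu, JJ Kk UU, JJ Kk Uu, JJ kk UU, JJ kk Uu, Jj KK UU, Jj KK Uu, Jj Kk UU, Jj Kk Uu, Jj kk UU, Jj kk Uu}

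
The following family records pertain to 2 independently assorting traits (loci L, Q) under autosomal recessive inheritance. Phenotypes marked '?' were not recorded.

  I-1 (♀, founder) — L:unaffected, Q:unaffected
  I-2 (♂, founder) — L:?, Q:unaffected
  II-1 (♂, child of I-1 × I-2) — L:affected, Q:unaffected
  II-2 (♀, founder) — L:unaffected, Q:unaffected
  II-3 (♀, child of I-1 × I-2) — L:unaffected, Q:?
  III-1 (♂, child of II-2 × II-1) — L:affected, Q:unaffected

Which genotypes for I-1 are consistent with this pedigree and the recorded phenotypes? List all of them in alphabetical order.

I-1 ∈ {Ll QQ, Ll Qq}

L/I-1 un ·: Ll
L/I-2 ? ·: Ll|ll
L/II-1 aff I-1×I-2: ll
L/II-2 un ·: Ll
L/II-3 un I-1×I-2: LL|Ll
L/III-1 aff II-2×II-1: ll
⇒ L over [I-1,I-2,II-1,II-2,II-3,III-1]: 3 consistent
Q/I-1 un ·: QQ|Qq
Q/I-2 un ·: QQ|Qq
Q/II-1 un I-1×I-2: QQ|Qq
Q/II-2 un ·: QQ|Qq
Q/II-3 ? I-1×I-2: QQ|Qq|qq
Q/III-1 un II-2×II-1: QQ|Qq
⇒ Q over [I-1,I-2,II-1,II-2,II-3,III-1]: 52 consistent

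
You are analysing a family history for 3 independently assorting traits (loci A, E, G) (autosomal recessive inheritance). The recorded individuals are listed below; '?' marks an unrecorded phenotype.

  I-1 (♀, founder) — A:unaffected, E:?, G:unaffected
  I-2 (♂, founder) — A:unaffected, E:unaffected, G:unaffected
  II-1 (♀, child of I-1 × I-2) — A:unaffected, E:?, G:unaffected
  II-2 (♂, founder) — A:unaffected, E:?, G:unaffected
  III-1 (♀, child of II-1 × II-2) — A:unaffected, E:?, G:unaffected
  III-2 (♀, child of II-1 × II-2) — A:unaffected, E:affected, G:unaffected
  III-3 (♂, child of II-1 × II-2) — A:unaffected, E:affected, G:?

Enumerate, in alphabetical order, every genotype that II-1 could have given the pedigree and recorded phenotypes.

A/I-1 un ·: AA|Aa
A/I-2 un ·: AA|Aa
A/II-1 un I-1×I-2: AA|Aa
A/II-2 un ·: AA|Aa
A/III-1 un II-1×II-2: AA|Aa
A/III-2 un II-1×II-2: AA|Aa
A/III-3 un II-1×II-2: AA|Aa
⇒ A over [I-1,I-2,II-1,II-2,III-1,III-2,III-3]: 84 consistent
E/I-1 ? ·: EE|Ee|ee
E/I-2 un ·: EE|Ee
E/II-1 ? I-1×I-2: Ee|ee
E/II-2 ? ·: Ee|ee
E/III-1 ? II-1×II-2: EE|Ee|ee
E/III-2 aff II-1×II-2: ee
E/III-3 aff II-1×II-2: ee
⇒ E over [I-1,I-2,II-1,II-2,III-1,III-2,III-3]: 31 consistent
G/I-1 un ·: GG|Gg
G/I-2 un ·: GG|Gg
G/II-1 un I-1×I-2: GG|Gg
G/II-2 un ·: GG|Gg
G/III-1 un II-1×II-2: GG|Gg
G/III-2 un II-1×II-2: GG|Gg
G/III-3 ? II-1×II-2: GG|Gg|gg
⇒ G over [I-1,I-2,II-1,II-2,III-1,III-2,III-3]: 96 consistent

II-1 ∈ {AA Ee GG, AA Ee Gg, AA ee GG, AA ee Gg, Aa Ee GG, Aa Ee Gg, Aa ee GG, Aa ee Gg}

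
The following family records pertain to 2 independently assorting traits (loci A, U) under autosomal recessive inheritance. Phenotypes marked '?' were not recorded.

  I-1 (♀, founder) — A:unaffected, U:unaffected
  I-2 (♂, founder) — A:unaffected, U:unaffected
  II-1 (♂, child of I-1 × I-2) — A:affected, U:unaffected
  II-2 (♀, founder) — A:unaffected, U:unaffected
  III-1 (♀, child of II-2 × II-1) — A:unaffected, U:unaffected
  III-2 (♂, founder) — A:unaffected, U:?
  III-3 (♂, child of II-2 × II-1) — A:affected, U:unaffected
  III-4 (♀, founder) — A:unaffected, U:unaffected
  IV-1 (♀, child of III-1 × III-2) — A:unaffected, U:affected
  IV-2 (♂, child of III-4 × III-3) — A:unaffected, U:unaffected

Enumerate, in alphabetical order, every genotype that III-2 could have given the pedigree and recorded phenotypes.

III-2 ∈ {AA Uu, AA uu, Aa Uu, Aa uu}

A/I-1 un ·: Aa
A/I-2 un ·: Aa
A/II-1 aff I-1×I-2: aa
A/II-2 un ·: Aa
A/III-1 un II-2×II-1: Aa
A/III-2 un ·: AA|Aa
A/III-3 aff II-2×II-1: aa
A/III-4 un ·: AA|Aa
A/IV-1 un III-1×III-2: AA|Aa
A/IV-2 un III-4×III-3: Aa
⇒ A over [I-1,I-2,II-1,II-2,III-1,III-2,III-3,III-4,IV-1,IV-2]: 8 consistent
U/I-1 un ·: UU|Uu
U/I-2 un ·: UU|Uu
U/II-1 un I-1×I-2: UU|Uu
U/II-2 un ·: UU|Uu
U/III-1 un II-2×II-1: Uu
U/III-2 ? ·: Uu|uu
U/III-3 un II-2×II-1: UU|Uu
U/III-4 un ·: UU|Uu
U/IV-1 aff III-1×III-2: uu
U/IV-2 un III-4×III-3: UU|Uu
⇒ U over [I-1,I-2,II-1,II-2,III-1,III-2,III-3,III-4,IV-1,IV-2]: 140 consistent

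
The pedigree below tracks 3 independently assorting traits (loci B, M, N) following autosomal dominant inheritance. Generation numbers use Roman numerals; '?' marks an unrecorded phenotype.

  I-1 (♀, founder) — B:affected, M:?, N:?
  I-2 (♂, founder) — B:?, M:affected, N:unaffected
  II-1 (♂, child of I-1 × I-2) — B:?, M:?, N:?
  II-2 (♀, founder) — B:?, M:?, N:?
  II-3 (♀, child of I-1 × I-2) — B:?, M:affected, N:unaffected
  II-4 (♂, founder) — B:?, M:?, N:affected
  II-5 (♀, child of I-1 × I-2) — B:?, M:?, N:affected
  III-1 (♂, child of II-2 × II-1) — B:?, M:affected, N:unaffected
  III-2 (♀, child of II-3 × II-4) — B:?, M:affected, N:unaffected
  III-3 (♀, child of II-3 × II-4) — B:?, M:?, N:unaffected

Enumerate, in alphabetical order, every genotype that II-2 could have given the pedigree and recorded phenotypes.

B/I-1 aff ·: Bb|BB
B/I-2 ? ·: bb|Bb|BB
B/II-1 ? I-1×I-2: bb|Bb|BB
B/II-2 ? ·: bb|Bb|BB
B/II-3 ? I-1×I-2: bb|Bb|BB
B/II-4 ? ·: bb|Bb|BB
B/II-5 ? I-1×I-2: bb|Bb|BB
B/III-1 ? II-2×II-1: bb|Bb|BB
B/III-2 ? II-3×II-4: bb|Bb|BB
B/III-3 ? II-3×II-4: bb|Bb|BB
⇒ B over [I-1,I-2,II-1,II-2,II-3,II-4,II-5,III-1,III-2,III-3]: 2966 consistent
M/I-1 ? ·: mm|Mm|MM
M/I-2 aff ·: Mm|MM
M/II-1 ? I-1×I-2: mm|Mm|MM
M/II-2 ? ·: mm|Mm|MM
M/II-3 aff I-1×I-2: Mm|MM
M/II-4 ? ·: mm|Mm|MM
M/II-5 ? I-1×I-2: mm|Mm|MM
M/III-1 aff II-2×II-1: Mm|MM
M/III-2 aff II-3×II-4: Mm|MM
M/III-3 ? II-3×II-4: mm|Mm|MM
⇒ M over [I-1,I-2,II-1,II-2,II-3,II-4,II-5,III-1,III-2,III-3]: 1494 consistent
N/I-1 ? ·: Nn
N/I-2 un ·: nn
N/II-1 ? I-1×I-2: nn|Nn
N/II-2 ? ·: nn|Nn
N/II-3 un I-1×I-2: nn
N/II-4 aff ·: Nn
N/II-5 aff I-1×I-2: Nn
N/III-1 un II-2×II-1: nn
N/III-2 un II-3×II-4: nn
N/III-3 un II-3×II-4: nn
⇒ N over [I-1,I-2,II-1,II-2,II-3,II-4,II-5,III-1,III-2,III-3]: 4 consistent

II-2 ∈ {BB MM Nn, BB MM nn, BB Mm Nn, BB Mm nn, BB mm Nn, BB mm nn, Bb MM Nn, Bb MM nn, Bb Mm Nn, Bb Mm nn, Bb mm Nn, Bb mm nn, bb MM Nn, bb MM nn, bb Mm Nn, bb Mm nn, bb mm Nn, bb mm nn}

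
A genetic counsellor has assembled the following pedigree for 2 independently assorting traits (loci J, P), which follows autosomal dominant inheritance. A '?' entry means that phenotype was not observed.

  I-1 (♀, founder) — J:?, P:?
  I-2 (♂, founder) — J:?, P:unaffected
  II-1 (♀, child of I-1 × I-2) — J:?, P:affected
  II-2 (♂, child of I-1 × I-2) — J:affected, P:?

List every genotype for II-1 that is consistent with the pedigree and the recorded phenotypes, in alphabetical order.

II-1 ∈ {JJ Pp, Jj Pp, jj Pp}

J/I-1 ? ·: jj|Jj|JJ
J/I-2 ? ·: jj|Jj|JJ
J/II-1 ? I-1×I-2: jj|Jj|JJ
J/II-2 aff I-1×I-2: Jj|JJ
⇒ J over [I-1,I-2,II-1,II-2]: 21 consistent
P/I-1 ? ·: Pp|PP
P/I-2 un ·: pp
P/II-1 aff I-1×I-2: Pp
P/II-2 ? I-1×I-2: pp|Pp
⇒ P over [I-1,I-2,II-1,II-2]: 3 consistent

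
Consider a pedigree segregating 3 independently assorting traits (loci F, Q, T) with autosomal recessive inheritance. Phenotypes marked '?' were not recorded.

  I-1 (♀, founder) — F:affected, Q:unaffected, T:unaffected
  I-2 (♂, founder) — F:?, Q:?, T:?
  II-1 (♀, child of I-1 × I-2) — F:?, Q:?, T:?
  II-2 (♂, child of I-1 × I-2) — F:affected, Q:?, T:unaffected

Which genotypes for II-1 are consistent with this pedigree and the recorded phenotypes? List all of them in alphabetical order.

II-1 ∈ {Ff QQ TT, Ff QQ Tt, Ff QQ tt, Ff Qq TT, Ff Qq Tt, Ff Qq tt, Ff qq TT, Ff qq Tt, Ff qq tt, ff QQ TT, ff QQ Tt, ff QQ tt, ff Qq TT, ff Qq Tt, ff Qq tt, ff qq TT, ff qq Tt, ff qq tt}

F/I-1 aff ·: ff
F/I-2 ? ·: Ff|ff
F/II-1 ? I-1×I-2: Ff|ff
F/II-2 aff I-1×I-2: ff
⇒ F over [I-1,I-2,II-1,II-2]: 3 consistent
Q/I-1 un ·: QQ|Qq
Q/I-2 ? ·: QQ|Qq|qq
Q/II-1 ? I-1×I-2: QQ|Qq|qq
Q/II-2 ? I-1×I-2: QQ|Qq|qq
⇒ Q over [I-1,I-2,II-1,II-2]: 23 consistent
T/I-1 un ·: TT|Tt
T/I-2 ? ·: TT|Tt|tt
T/II-1 ? I-1×I-2: TT|Tt|tt
T/II-2 un I-1×I-2: TT|Tt
⇒ T over [I-1,I-2,II-1,II-2]: 18 consistent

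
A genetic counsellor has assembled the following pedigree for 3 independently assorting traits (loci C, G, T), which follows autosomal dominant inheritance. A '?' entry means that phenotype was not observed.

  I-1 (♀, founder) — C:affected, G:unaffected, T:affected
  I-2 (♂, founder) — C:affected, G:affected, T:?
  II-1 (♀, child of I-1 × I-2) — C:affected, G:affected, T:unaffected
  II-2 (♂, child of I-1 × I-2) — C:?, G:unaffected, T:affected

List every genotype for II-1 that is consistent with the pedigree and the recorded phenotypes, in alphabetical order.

II-1 ∈ {CC Gg tt, Cc Gg tt}

C/I-1 aff ·: Cc|CC
C/I-2 aff ·: Cc|CC
C/II-1 aff I-1×I-2: Cc|CC
C/II-2 ? I-1×I-2: cc|Cc|CC
⇒ C over [I-1,I-2,II-1,II-2]: 15 consistent
G/I-1 un ·: gg
G/I-2 aff ·: Gg
G/II-1 aff I-1×I-2: Gg
G/II-2 un I-1×I-2: gg
⇒ G over [I-1,I-2,II-1,II-2]: 1 consistent
T/I-1 aff ·: Tt
T/I-2 ? ·: tt|Tt
T/II-1 un I-1×I-2: tt
T/II-2 aff I-1×I-2: Tt|TT
⇒ T over [I-1,I-2,II-1,II-2]: 3 consistent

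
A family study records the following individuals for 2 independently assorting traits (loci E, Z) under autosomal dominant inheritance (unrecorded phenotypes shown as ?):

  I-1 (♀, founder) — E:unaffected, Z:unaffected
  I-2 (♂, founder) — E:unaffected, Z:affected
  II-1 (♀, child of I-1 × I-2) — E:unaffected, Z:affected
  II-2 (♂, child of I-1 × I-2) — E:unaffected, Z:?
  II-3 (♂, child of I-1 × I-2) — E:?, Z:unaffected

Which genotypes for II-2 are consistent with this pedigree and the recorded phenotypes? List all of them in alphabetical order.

E/I-1 un ·: ee
E/I-2 un ·: ee
E/II-1 un I-1×I-2: ee
E/II-2 un I-1×I-2: ee
E/II-3 ? I-1×I-2: ee
⇒ E over [I-1,I-2,II-1,II-2,II-3]: 1 consistent
Z/I-1 un ·: zz
Z/I-2 aff ·: Zz
Z/II-1 aff I-1×I-2: Zz
Z/II-2 ? I-1×I-2: zz|Zz
Z/II-3 un I-1×I-2: zz
⇒ Z over [I-1,I-2,II-1,II-2,II-3]: 2 consistent

II-2 ∈ {ee Zz, ee zz}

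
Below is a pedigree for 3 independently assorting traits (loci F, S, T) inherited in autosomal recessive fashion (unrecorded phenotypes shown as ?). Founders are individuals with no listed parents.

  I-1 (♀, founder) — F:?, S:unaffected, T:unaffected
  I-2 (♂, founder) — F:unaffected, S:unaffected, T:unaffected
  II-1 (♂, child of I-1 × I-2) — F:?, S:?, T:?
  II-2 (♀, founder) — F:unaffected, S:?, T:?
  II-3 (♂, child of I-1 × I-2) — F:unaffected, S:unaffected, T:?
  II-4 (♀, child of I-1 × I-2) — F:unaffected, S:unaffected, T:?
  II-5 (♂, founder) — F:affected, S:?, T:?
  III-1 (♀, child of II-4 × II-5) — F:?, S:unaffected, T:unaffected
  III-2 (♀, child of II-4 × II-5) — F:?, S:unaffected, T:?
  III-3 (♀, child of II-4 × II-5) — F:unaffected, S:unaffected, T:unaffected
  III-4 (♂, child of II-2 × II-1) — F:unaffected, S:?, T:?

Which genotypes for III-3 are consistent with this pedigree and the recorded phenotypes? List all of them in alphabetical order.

III-3 ∈ {Ff SS TT, Ff SS Tt, Ff Ss TT, Ff Ss Tt}

F/I-1 ? ·: FF|Ff|ff
F/I-2 un ·: FF|Ff
F/II-1 ? I-1×I-2: FF|Ff|ff
F/II-2 un ·: FF|Ff
F/II-3 un I-1×I-2: FF|Ff
F/II-4 un I-1×I-2: FF|Ff
F/II-5 aff ·: ff
F/III-1 ? II-4×II-5: Ff|ff
F/III-2 ? II-4×II-5: Ff|ff
F/III-3 un II-4×II-5: Ff
F/III-4 un II-2×II-1: FF|Ff
⇒ F over [I-1,I-2,II-1,II-2,II-3,II-4,II-5,III-1,III-2,III-3,III-4]: 273 consistent
S/I-1 un ·: SS|Ss
S/I-2 un ·: SS|Ss
S/II-1 ? I-1×I-2: SS|Ss|ss
S/II-2 ? ·: SS|Ss|ss
S/II-3 un I-1×I-2: SS|Ss
S/II-4 un I-1×I-2: SS|Ss
S/II-5 ? ·: SS|Ss|ss
S/III-1 un II-4×II-5: SS|Ss
S/III-2 un II-4×II-5: SS|Ss
S/III-3 un II-4×II-5: SS|Ss
S/III-4 ? II-2×II-1: SS|Ss|ss
⇒ S over [I-1,I-2,II-1,II-2,II-3,II-4,II-5,III-1,III-2,III-3,III-4]: 2038 consistent
T/I-1 un ·: TT|Tt
T/I-2 un ·: TT|Tt
T/II-1 ? I-1×I-2: TT|Tt|tt
T/II-2 ? ·: TT|Tt|tt
T/II-3 ? I-1×I-2: TT|Tt|tt
T/II-4 ? I-1×I-2: TT|Tt|tt
T/II-5 ? ·: TT|Tt|tt
T/III-1 un II-4×II-5: TT|Tt
T/III-2 ? II-4×II-5: TT|Tt|tt
T/III-3 un II-4×II-5: TT|Tt
T/III-4 ? II-2×II-1: TT|Tt|tt
⇒ T over [I-1,I-2,II-1,II-2,II-3,II-4,II-5,III-1,III-2,III-3,III-4]: 3023 consistent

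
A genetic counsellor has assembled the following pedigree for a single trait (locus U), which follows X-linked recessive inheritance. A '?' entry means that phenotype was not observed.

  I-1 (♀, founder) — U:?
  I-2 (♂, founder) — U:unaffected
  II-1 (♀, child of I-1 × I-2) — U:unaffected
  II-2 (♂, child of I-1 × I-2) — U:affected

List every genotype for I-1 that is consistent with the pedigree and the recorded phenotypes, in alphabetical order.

I-1 ∈ {X^UX^u, X^uX^u}

U/I-1 ? ·: X^UX^u|X^uX^u
U/I-2 un ·: X^UY
U/II-1 un I-1×I-2: X^UX^U|X^UX^u
U/II-2 aff I-1×I-2: X^uY
⇒ U over [I-1,I-2,II-1,II-2]: 3 consistent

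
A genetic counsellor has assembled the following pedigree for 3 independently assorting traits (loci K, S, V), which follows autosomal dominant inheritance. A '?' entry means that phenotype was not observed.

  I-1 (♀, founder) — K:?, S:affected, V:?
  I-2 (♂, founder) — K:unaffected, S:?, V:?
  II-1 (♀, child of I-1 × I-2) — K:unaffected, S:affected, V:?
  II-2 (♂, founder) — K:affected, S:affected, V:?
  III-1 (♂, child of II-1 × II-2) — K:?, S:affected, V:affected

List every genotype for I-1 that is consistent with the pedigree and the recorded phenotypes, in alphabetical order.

K/I-1 ? ·: kk|Kk
K/I-2 un ·: kk
K/II-1 un I-1×I-2: kk
K/II-2 aff ·: Kk|KK
K/III-1 ? II-1×II-2: kk|Kk
⇒ K over [I-1,I-2,II-1,II-2,III-1]: 6 consistent
S/I-1 aff ·: Ss|SS
S/I-2 ? ·: ss|Ss|SS
S/II-1 aff I-1×I-2: Ss|SS
S/II-2 aff ·: Ss|SS
S/III-1 aff II-1×II-2: Ss|SS
⇒ S over [I-1,I-2,II-1,II-2,III-1]: 32 consistent
V/I-1 ? ·: vv|Vv|VV
V/I-2 ? ·: vv|Vv|VV
V/II-1 ? I-1×I-2: vv|Vv|VV
V/II-2 ? ·: vv|Vv|VV
V/III-1 aff II-1×II-2: Vv|VV
⇒ V over [I-1,I-2,II-1,II-2,III-1]: 59 consistent

I-1 ∈ {Kk SS VV, Kk SS Vv, Kk SS vv, Kk Ss VV, Kk Ss Vv, Kk Ss vv, kk SS VV, kk SS Vv, kk SS vv, kk Ss VV, kk Ss Vv, kk Ss vv}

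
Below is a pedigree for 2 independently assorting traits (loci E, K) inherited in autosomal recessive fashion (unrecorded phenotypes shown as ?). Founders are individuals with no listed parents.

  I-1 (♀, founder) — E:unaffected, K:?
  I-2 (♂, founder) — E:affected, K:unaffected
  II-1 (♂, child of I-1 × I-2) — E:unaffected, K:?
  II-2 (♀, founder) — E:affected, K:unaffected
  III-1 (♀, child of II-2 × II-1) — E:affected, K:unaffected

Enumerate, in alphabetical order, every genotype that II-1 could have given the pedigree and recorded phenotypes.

E/I-1 un ·: EE|Ee
E/I-2 aff ·: ee
E/II-1 un I-1×I-2: Ee
E/II-2 aff ·: ee
E/III-1 aff II-2×II-1: ee
⇒ E over [I-1,I-2,II-1,II-2,III-1]: 2 consistent
K/I-1 ? ·: KK|Kk|kk
K/I-2 un ·: KK|Kk
K/II-1 ? I-1×I-2: KK|Kk|kk
K/II-2 un ·: KK|Kk
K/III-1 un II-2×II-1: KK|Kk
⇒ K over [I-1,I-2,II-1,II-2,III-1]: 36 consistent

II-1 ∈ {Ee KK, Ee Kk, Ee kk}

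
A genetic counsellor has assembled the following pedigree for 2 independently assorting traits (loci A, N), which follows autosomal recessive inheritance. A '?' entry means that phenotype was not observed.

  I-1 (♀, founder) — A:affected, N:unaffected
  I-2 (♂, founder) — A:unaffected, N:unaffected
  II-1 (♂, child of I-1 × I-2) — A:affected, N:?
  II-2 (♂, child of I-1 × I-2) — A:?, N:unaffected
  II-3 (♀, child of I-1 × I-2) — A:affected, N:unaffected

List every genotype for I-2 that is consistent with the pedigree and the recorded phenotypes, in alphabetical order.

A/I-1 aff ·: aa
A/I-2 un ·: Aa
A/II-1 aff I-1×I-2: aa
A/II-2 ? I-1×I-2: Aa|aa
A/II-3 aff I-1×I-2: aa
⇒ A over [I-1,I-2,II-1,II-2,II-3]: 2 consistent
N/I-1 un ·: NN|Nn
N/I-2 un ·: NN|Nn
N/II-1 ? I-1×I-2: NN|Nn|nn
N/II-2 un I-1×I-2: NN|Nn
N/II-3 un I-1×I-2: NN|Nn
⇒ N over [I-1,I-2,II-1,II-2,II-3]: 29 consistent

I-2 ∈ {Aa NN, Aa Nn}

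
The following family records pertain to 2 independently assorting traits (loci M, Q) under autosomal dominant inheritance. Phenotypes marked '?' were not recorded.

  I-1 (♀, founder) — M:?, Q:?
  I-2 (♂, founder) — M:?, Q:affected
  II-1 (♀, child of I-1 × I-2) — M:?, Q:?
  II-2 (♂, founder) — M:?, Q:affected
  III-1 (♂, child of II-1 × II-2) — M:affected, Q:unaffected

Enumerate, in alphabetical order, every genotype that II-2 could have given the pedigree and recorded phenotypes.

II-2 ∈ {MM Qq, Mm Qq, mm Qq}

M/I-1 ? ·: mm|Mm|MM
M/I-2 ? ·: mm|Mm|MM
M/II-1 ? I-1×I-2: mm|Mm|MM
M/II-2 ? ·: mm|Mm|MM
M/III-1 aff II-1×II-2: Mm|MM
⇒ M over [I-1,I-2,II-1,II-2,III-1]: 59 consistent
Q/I-1 ? ·: qq|Qq|QQ
Q/I-2 aff ·: Qq|QQ
Q/II-1 ? I-1×I-2: qq|Qq
Q/II-2 aff ·: Qq
Q/III-1 un II-1×II-2: qq
⇒ Q over [I-1,I-2,II-1,II-2,III-1]: 7 consistent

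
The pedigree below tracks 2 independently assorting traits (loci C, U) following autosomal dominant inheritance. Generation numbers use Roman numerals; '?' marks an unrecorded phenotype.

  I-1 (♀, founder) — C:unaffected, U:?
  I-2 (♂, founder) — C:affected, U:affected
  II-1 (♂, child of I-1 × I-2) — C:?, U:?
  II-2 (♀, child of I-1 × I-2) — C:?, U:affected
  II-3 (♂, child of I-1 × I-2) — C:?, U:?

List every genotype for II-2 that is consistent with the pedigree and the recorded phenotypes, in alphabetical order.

II-2 ∈ {Cc UU, Cc Uu, cc UU, cc Uu}

C/I-1 un ·: cc
C/I-2 aff ·: Cc|CC
C/II-1 ? I-1×I-2: cc|Cc
C/II-2 ? I-1×I-2: cc|Cc
C/II-3 ? I-1×I-2: cc|Cc
⇒ C over [I-1,I-2,II-1,II-2,II-3]: 9 consistent
U/I-1 ? ·: uu|Uu|UU
U/I-2 aff ·: Uu|UU
U/II-1 ? I-1×I-2: uu|Uu|UU
U/II-2 aff I-1×I-2: Uu|UU
U/II-3 ? I-1×I-2: uu|Uu|UU
⇒ U over [I-1,I-2,II-1,II-2,II-3]: 40 consistent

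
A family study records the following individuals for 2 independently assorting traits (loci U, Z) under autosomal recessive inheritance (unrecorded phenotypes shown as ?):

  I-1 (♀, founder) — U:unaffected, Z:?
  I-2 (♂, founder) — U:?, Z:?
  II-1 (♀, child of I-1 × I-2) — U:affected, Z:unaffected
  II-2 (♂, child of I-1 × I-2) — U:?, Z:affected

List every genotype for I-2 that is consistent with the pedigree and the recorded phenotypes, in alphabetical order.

U/I-1 un ·: Uu
U/I-2 ? ·: Uu|uu
U/II-1 aff I-1×I-2: uu
U/II-2 ? I-1×I-2: UU|Uu|uu
⇒ U over [I-1,I-2,II-1,II-2]: 5 consistent
Z/I-1 ? ·: Zz|zz
Z/I-2 ? ·: Zz|zz
Z/II-1 un I-1×I-2: ZZ|Zz
Z/II-2 aff I-1×I-2: zz
⇒ Z over [I-1,I-2,II-1,II-2]: 4 consistent

I-2 ∈ {Uu Zz, Uu zz, uu Zz, uu zz}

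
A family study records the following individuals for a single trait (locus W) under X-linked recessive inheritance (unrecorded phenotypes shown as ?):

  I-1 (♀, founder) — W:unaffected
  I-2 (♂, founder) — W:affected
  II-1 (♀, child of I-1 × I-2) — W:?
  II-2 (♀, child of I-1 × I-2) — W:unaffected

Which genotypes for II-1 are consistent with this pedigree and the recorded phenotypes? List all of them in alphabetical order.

W/I-1 un ·: X^WX^W|X^WX^w
W/I-2 aff ·: X^wY
W/II-1 ? I-1×I-2: X^WX^w|X^wX^w
W/II-2 un I-1×I-2: X^WX^w
⇒ W over [I-1,I-2,II-1,II-2]: 3 consistent

II-1 ∈ {X^WX^w, X^wX^w}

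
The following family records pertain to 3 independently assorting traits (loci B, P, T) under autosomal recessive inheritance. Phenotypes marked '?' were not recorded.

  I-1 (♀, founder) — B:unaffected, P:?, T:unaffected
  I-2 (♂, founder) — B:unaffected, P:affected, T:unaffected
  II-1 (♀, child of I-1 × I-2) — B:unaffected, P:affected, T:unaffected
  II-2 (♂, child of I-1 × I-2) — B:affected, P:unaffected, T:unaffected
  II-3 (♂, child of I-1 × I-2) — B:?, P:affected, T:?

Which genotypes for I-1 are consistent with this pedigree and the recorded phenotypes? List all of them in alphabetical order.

B/I-1 un ·: Bb
B/I-2 un ·: Bb
B/II-1 un I-1×I-2: BB|Bb
B/II-2 aff I-1×I-2: bb
B/II-3 ? I-1×I-2: BB|Bb|bb
⇒ B over [I-1,I-2,II-1,II-2,II-3]: 6 consistent
P/I-1 ? ·: Pp
P/I-2 aff ·: pp
P/II-1 aff I-1×I-2: pp
P/II-2 un I-1×I-2: Pp
P/II-3 aff I-1×I-2: pp
⇒ P over [I-1,I-2,II-1,II-2,II-3]: 1 consistent
T/I-1 un ·: TT|Tt
T/I-2 un ·: TT|Tt
T/II-1 un I-1×I-2: TT|Tt
T/II-2 un I-1×I-2: TT|Tt
T/II-3 ? I-1×I-2: TT|Tt|tt
⇒ T over [I-1,I-2,II-1,II-2,II-3]: 29 consistent

I-1 ∈ {Bb Pp TT, Bb Pp Tt}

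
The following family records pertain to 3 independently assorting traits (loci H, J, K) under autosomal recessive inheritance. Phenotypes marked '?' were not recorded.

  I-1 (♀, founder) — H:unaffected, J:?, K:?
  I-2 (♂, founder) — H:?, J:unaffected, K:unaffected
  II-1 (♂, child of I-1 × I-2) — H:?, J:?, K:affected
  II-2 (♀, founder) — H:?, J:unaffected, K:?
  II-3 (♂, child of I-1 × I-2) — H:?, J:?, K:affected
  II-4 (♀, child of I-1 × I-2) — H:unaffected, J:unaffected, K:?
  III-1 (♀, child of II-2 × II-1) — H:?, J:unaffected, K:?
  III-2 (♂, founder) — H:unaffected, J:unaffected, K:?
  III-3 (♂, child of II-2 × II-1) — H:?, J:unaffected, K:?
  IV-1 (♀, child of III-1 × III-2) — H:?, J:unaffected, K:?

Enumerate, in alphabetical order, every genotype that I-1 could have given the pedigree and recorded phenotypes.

H/I-1 un ·: HH|Hh
H/I-2 ? ·: HH|Hh|hh
H/II-1 ? I-1×I-2: HH|Hh|hh
H/II-2 ? ·: HH|Hh|hh
H/II-3 ? I-1×I-2: HH|Hh|hh
H/II-4 un I-1×I-2: HH|Hh
H/III-1 ? II-2×II-1: HH|Hh|hh
H/III-2 un ·: HH|Hh
H/III-3 ? II-2×II-1: HH|Hh|hh
H/IV-1 ? III-1×III-2: HH|Hh|hh
⇒ H over [I-1,I-2,II-1,II-2,II-3,II-4,III-1,III-2,III-3,IV-1]: 1657 consistent
J/I-1 ? ·: JJ|Jj|jj
J/I-2 un ·: JJ|Jj
J/II-1 ? I-1×I-2: JJ|Jj|jj
J/II-2 un ·: JJ|Jj
J/II-3 ? I-1×I-2: JJ|Jj|jj
J/II-4 un I-1×I-2: JJ|Jj
J/III-1 un II-2×II-1: JJ|Jj
J/III-2 un ·: JJ|Jj
J/III-3 un II-2×II-1: JJ|Jj
J/IV-1 un III-1×III-2: JJ|Jj
⇒ J over [I-1,I-2,II-1,II-2,II-3,II-4,III-1,III-2,III-3,IV-1]: 795 consistent
K/I-1 ? ·: Kk|kk
K/I-2 un ·: Kk
K/II-1 aff I-1×I-2: kk
K/II-2 ? ·: KK|Kk|kk
K/II-3 aff I-1×I-2: kk
K/II-4 ? I-1×I-2: KK|Kk|kk
K/III-1 ? II-2×II-1: Kk|kk
K/III-2 ? ·: KK|Kk|kk
K/III-3 ? II-2×II-1: Kk|kk
K/IV-1 ? III-1×III-2: KK|Kk|kk
⇒ K over [I-1,I-2,II-1,II-2,II-3,II-4,III-1,III-2,III-3,IV-1]: 165 consistent

I-1 ∈ {HH JJ Kk, HH JJ kk, HH Jj Kk, HH Jj kk, HH jj Kk, HH jj kk, Hh JJ Kk, Hh JJ kk, Hh Jj Kk, Hh Jj kk, Hh jj Kk, Hh jj kk}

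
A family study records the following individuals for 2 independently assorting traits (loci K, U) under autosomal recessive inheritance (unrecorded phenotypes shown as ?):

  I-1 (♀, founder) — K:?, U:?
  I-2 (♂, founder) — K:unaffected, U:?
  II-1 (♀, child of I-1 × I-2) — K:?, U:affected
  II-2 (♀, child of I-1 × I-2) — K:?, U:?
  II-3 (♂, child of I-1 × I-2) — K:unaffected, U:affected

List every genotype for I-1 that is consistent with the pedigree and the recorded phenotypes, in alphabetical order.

I-1 ∈ {KK Uu, KK uu, Kk Uu, Kk uu, kk Uu, kk uu}

K/I-1 ? ·: KK|Kk|kk
K/I-2 un ·: KK|Kk
K/II-1 ? I-1×I-2: KK|Kk|kk
K/II-2 ? I-1×I-2: KK|Kk|kk
K/II-3 un I-1×I-2: KK|Kk
⇒ K over [I-1,I-2,II-1,II-2,II-3]: 40 consistent
U/I-1 ? ·: Uu|uu
U/I-2 ? ·: Uu|uu
U/II-1 aff I-1×I-2: uu
U/II-2 ? I-1×I-2: UU|Uu|uu
U/II-3 aff I-1×I-2: uu
⇒ U over [I-1,I-2,II-1,II-2,II-3]: 8 consistent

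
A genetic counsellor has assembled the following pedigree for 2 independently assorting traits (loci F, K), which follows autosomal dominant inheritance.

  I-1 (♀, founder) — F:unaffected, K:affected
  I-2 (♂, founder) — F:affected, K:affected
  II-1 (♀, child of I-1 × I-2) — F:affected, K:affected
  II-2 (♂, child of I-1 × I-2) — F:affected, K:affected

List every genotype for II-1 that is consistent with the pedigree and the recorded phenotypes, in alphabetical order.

II-1 ∈ {Ff KK, Ff Kk}

F/I-1 un ·: ff
F/I-2 aff ·: Ff|FF
F/II-1 aff I-1×I-2: Ff
F/II-2 aff I-1×I-2: Ff
⇒ F over [I-1,I-2,II-1,II-2]: 2 consistent
K/I-1 aff ·: Kk|KK
K/I-2 aff ·: Kk|KK
K/II-1 aff I-1×I-2: Kk|KK
K/II-2 aff I-1×I-2: Kk|KK
⇒ K over [I-1,I-2,II-1,II-2]: 13 consistent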